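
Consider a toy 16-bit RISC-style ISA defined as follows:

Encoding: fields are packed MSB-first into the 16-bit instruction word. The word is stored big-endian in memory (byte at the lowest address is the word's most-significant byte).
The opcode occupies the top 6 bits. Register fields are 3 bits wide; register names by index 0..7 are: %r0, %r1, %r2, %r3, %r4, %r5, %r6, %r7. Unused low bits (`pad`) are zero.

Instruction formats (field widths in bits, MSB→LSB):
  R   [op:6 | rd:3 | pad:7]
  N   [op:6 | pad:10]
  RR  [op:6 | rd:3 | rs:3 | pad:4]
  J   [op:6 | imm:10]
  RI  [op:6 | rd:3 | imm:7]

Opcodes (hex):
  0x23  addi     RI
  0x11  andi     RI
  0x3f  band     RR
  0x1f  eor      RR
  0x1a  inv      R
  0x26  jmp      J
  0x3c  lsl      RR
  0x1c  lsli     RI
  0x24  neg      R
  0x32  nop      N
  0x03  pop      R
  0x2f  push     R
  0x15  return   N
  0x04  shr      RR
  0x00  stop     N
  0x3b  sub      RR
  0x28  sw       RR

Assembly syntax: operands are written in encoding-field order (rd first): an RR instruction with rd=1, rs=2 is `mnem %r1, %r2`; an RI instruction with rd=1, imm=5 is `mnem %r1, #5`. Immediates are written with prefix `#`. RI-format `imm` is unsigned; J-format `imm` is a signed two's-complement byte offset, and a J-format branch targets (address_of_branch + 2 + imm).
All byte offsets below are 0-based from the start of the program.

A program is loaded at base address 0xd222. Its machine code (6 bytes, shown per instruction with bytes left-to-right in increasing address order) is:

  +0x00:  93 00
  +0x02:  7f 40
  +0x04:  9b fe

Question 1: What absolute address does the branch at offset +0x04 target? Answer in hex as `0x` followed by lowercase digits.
off 0x04: read 9b fe as big → 0x9bfe
  op=0x9bfe>>10=0x26 ⇒ jmp (J)
  imm: (w>>0)&0x3ff=0x3fe (s10→-2) → #-2
  target = base 0xd222 + off 0x04 + 2 + imm -2 = 0xd226

0xd226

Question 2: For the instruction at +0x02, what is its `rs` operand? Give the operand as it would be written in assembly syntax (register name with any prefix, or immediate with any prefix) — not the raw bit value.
%r4

off 0x02: read 7f 40 as big → 0x7f40
  opcode bits[15:10]=0x1f: eor/RR
  rd@[9:7]=0x6 ⇒ %r6
  rs@[6:4]=0x4 ⇒ %r4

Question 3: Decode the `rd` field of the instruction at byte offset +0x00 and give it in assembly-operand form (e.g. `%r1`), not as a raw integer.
%r6

[00] 93 00 → 0x9300
  opcode bits[15:10]=0x24: neg/R
  [9:7] rd=6 = %r6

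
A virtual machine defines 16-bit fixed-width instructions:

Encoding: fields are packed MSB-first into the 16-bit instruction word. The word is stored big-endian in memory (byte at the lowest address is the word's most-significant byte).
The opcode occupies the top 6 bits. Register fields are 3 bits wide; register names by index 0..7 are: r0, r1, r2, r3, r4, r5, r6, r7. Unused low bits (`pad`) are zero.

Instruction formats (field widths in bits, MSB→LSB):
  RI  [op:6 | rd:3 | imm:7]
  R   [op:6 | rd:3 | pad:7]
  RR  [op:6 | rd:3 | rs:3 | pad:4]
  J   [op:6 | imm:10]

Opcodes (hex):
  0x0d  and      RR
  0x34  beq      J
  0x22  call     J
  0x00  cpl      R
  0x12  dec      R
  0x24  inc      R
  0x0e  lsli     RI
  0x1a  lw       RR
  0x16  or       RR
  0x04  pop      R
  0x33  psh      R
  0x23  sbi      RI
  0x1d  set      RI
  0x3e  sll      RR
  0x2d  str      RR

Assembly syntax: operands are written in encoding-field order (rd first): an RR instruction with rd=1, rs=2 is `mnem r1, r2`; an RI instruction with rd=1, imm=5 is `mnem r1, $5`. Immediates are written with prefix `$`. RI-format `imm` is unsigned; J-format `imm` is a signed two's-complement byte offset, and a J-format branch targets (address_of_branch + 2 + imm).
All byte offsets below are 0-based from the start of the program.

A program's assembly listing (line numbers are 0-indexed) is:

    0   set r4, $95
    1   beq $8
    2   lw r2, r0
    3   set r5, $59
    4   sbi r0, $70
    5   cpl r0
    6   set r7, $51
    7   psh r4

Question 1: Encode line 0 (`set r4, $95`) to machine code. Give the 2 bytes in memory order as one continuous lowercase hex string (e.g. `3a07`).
765f

0. set fields op=0x1d:6|rd=4:3|imm=95:7 → word 765fh → 76 5f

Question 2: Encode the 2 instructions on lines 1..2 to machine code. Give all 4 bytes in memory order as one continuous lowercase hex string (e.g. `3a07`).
d0086900

L1: beq op=0x34:6|imm=8:10 ⇒ 0xd008 ⇒ big d0 08
L2: lw op=0x1a:6|rd=2:3|rs=0:3|pad=0:4 ⇒ 0x6900 ⇒ big 69 00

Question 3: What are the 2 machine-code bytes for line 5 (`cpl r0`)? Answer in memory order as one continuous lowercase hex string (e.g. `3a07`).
0000

line 5 (cpl): pack op=0x0:6|rd=0:3|pad=0:7 = 0x0000; big→ 00 00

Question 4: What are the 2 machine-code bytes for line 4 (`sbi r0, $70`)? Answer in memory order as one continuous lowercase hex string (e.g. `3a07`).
8c46

line 4 (sbi): pack op=0x23:6|rd=0:3|imm=70:7 = 0x8c46; big→ 8c 46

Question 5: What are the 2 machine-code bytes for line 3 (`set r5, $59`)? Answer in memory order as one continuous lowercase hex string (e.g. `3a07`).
76bb

L3: set op=0x1d:6|rd=5:3|imm=59:7 ⇒ 0x76bb ⇒ big 76 bb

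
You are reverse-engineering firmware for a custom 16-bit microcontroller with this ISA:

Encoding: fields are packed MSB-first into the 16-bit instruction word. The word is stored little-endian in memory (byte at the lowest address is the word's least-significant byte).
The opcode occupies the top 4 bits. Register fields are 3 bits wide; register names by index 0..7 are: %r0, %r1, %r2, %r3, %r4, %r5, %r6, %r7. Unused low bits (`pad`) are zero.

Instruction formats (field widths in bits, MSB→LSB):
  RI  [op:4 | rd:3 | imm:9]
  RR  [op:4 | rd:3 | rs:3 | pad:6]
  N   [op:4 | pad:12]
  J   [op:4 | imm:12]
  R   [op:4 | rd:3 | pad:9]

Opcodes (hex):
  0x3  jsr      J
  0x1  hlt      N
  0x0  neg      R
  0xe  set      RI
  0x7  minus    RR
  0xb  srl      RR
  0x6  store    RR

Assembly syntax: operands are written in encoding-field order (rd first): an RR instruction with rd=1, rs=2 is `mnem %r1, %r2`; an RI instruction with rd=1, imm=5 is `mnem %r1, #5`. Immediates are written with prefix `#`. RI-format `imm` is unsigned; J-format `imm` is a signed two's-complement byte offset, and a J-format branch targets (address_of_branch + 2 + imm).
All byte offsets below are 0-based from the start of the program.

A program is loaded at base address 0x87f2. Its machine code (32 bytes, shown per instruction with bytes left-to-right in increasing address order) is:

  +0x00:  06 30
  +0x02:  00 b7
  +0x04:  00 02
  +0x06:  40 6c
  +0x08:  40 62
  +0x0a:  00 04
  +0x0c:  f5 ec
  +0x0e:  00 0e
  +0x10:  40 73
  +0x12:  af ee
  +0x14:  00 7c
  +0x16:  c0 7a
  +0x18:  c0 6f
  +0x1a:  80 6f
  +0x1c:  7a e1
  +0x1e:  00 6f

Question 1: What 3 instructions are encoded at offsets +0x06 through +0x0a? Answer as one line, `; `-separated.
off 0x06: read 40 6c as little → 0x6c40
  op=0x6c40>>12=0x6 ⇒ store (RR)
  rd@[11:9]=0x6 ⇒ %r6
  rs@[8:6]=0x1 ⇒ %r1
off 0x08: read 40 62 as little → 0x6240
  op=0x6240>>12=0x6 ⇒ store (RR)
  rd@[11:9]=0x1 ⇒ %r1
  rs@[8:6]=0x1 ⇒ %r1
off 0x0a: read 00 04 as little → 0x0400
  op=0x0400>>12=0x0 ⇒ neg (R)
  rd@[11:9]=0x2 ⇒ %r2

store %r6, %r1; store %r1, %r1; neg %r2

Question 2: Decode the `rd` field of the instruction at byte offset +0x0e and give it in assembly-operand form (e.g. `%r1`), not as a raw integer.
off 0x0e: read 00 0e as little → 0x0e00
  op=0x0e00>>12=0x0 ⇒ neg (R)
  [11:9] rd=7 = %r7

%r7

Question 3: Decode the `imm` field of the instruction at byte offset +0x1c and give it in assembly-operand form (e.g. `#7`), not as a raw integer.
#378

off 0x1c: read 7a e1 as little → 0xe17a
  op=0xe17a>>12=0xe ⇒ set (RI)
  rd: (w>>9)&0x7=0x0 → %r0
  imm: (w>>0)&0x1ff=0x17a → #378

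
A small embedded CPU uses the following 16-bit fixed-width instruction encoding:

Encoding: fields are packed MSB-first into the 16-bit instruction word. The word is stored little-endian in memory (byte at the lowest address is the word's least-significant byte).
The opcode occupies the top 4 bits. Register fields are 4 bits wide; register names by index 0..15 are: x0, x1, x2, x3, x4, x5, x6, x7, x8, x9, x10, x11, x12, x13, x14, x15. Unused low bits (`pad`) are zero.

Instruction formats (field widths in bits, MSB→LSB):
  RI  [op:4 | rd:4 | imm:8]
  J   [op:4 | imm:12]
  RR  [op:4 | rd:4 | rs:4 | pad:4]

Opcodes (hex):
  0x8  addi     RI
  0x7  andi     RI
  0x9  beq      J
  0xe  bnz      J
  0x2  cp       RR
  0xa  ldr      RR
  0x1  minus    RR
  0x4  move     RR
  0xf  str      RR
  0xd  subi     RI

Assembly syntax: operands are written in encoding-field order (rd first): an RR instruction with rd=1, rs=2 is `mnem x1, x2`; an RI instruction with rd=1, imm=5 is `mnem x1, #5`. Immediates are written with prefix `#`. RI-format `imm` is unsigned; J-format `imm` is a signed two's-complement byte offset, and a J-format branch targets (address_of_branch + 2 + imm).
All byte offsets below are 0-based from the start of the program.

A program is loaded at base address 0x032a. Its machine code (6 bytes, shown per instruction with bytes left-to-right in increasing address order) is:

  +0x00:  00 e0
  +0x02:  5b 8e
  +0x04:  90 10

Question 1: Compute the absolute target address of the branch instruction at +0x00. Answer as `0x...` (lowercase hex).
off 0x00: read 00 e0 as little → 0xe000
  op=0xe000>>12=0xe ⇒ bnz (J)
  imm: (w>>0)&0xfff=0x0 → #0
  target = base 0x032a + off 0x00 + 2 + imm 0 = 0x032c

0x032c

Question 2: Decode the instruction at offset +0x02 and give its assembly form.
off 0x02: read 5b 8e as little → 0x8e5b
  opcode bits[15:12]=0x8: addi/RI
  rd: (w>>8)&0xf=0xe → x14
  imm: (w>>0)&0xff=0x5b → #91

addi x14, #91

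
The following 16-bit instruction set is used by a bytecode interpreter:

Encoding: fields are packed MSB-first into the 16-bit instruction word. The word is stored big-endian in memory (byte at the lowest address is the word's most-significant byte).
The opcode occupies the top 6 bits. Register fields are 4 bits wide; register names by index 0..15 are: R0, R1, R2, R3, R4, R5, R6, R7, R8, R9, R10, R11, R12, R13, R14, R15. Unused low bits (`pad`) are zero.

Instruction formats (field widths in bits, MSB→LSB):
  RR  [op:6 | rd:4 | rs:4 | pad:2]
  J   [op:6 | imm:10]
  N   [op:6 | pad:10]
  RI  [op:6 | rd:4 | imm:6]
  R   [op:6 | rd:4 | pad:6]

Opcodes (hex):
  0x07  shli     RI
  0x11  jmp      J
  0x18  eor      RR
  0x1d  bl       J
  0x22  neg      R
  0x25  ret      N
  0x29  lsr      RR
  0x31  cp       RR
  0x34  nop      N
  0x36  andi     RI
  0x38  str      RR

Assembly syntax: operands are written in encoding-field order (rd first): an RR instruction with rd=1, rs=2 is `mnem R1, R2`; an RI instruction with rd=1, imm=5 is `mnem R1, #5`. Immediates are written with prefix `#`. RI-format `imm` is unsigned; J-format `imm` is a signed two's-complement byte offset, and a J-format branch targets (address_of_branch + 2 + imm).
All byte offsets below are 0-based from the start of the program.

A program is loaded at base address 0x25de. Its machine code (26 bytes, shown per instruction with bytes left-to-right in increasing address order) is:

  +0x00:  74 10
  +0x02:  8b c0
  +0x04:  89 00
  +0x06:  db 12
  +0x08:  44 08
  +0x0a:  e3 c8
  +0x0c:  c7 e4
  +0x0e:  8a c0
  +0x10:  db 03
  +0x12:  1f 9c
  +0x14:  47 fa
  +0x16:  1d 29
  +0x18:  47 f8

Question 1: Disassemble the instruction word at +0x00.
+0x00: 74 10 ⇒ word 0x7410 (big)
  op=0x7410>>10=0x1d ⇒ bl (J)
  [9:0] imm=16 = #16

bl #16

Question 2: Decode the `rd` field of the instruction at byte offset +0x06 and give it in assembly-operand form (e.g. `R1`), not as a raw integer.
off 0x06: read db 12 as big → 0xdb12
  opcode bits[15:10]=0x36: andi/RI
  rd@[9:6]=0xc ⇒ R12
  imm@[5:0]=0x12 ⇒ #18

R12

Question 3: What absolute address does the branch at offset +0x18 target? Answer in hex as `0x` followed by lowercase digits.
off 0x18: read 47 f8 as big → 0x47f8
  op=0x47f8>>10=0x11 ⇒ jmp (J)
  imm@[9:0]=0x3f8 (s10→-8) ⇒ #-8
  target = base 0x25de + off 0x18 + 2 + imm -8 = 0x25f0

0x25f0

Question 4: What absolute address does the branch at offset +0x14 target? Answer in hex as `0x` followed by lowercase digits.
off 0x14: read 47 fa as big → 0x47fa
  op=0x47fa>>10=0x11 ⇒ jmp (J)
  imm@[9:0]=0x3fa (s10→-6) ⇒ #-6
  target = base 0x25de + off 0x14 + 2 + imm -6 = 0x25ee

0x25ee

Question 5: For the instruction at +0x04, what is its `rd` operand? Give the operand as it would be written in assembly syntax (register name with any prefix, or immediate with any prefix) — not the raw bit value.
@+04  big-endian(89 00) = 0x8900
  opcode bits[15:10]=0x22: neg/R
  rd@[9:6]=0x4 ⇒ R4

R4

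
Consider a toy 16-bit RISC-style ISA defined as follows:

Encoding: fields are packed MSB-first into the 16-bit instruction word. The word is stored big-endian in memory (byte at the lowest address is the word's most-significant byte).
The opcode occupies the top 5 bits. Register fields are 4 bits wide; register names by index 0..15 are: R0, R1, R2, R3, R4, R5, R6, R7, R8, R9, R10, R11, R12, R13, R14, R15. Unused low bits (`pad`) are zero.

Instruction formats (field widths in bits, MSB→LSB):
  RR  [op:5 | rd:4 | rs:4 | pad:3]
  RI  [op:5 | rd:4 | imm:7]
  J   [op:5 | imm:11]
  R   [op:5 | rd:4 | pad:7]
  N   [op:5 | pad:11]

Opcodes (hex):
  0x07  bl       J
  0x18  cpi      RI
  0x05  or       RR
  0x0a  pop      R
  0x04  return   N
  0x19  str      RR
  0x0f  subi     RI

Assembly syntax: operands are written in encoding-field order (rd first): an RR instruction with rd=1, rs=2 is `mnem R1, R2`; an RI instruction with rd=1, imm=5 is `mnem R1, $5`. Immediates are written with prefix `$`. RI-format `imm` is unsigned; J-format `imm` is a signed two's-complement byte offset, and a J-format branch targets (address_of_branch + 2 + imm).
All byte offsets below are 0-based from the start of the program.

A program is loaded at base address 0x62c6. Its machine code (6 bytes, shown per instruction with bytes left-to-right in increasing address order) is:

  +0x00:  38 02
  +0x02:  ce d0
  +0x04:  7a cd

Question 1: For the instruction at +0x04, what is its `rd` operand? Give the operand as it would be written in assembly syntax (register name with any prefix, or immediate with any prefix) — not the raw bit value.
[04] 7a cd → 0x7acd
  opcode bits[15:11]=0xf: subi/RI
  rd: (w>>7)&0xf=0x5 → R5
  imm: (w>>0)&0x7f=0x4d → $77

R5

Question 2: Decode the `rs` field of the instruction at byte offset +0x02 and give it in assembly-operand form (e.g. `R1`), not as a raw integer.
R10

@+02  big-endian(ce d0) = 0xced0
  top 5b → 0x19 → str [RR]
  rd: (w>>7)&0xf=0xd → R13
  rs: (w>>3)&0xf=0xa → R10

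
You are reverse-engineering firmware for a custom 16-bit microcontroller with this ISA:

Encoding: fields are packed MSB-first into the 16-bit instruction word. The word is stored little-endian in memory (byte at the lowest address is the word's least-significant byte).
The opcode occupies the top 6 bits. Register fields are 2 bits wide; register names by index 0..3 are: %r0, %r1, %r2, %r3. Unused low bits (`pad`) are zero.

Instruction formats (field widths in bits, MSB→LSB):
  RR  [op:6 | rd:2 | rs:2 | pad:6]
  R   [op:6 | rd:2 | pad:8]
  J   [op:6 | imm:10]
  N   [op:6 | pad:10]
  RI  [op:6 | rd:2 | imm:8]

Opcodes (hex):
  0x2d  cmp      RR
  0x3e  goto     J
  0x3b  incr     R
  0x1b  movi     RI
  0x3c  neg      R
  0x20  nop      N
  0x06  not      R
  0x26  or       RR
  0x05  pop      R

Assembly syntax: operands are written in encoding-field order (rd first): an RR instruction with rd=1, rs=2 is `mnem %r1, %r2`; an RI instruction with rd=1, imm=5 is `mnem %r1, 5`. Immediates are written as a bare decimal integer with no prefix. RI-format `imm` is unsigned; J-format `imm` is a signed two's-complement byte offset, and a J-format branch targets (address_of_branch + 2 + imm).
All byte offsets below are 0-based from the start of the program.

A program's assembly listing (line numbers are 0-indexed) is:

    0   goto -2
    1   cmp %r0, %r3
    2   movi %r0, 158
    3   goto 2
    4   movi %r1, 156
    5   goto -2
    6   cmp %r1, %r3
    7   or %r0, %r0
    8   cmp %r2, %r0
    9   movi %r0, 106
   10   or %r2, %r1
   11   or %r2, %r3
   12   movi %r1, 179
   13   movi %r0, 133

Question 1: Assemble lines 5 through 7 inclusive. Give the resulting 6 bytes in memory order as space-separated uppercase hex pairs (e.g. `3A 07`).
FE FB C0 B5 00 98

line 5 (goto): pack op=0x3e:6|imm=-2:10 = 0xfbfe; little→ fe fb
line 6 (cmp): pack op=0x2d:6|rd=1:2|rs=3:2|pad=0:6 = 0xb5c0; little→ c0 b5
line 7 (or): pack op=0x26:6|rd=0:2|rs=0:2|pad=0:6 = 0x9800; little→ 00 98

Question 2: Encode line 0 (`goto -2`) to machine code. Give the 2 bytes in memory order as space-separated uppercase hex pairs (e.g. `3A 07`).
FE FB

line 0 (goto): pack op=0x3e:6|imm=-2:10 = 0xfbfe; little→ fe fb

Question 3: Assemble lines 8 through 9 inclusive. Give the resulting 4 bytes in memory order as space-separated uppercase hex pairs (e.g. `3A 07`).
L8: cmp op=0x2d:6|rd=2:2|rs=0:2|pad=0:6 ⇒ 0xb600 ⇒ little 00 b6
L9: movi op=0x1b:6|rd=0:2|imm=106:8 ⇒ 0x6c6a ⇒ little 6a 6c

00 B6 6A 6C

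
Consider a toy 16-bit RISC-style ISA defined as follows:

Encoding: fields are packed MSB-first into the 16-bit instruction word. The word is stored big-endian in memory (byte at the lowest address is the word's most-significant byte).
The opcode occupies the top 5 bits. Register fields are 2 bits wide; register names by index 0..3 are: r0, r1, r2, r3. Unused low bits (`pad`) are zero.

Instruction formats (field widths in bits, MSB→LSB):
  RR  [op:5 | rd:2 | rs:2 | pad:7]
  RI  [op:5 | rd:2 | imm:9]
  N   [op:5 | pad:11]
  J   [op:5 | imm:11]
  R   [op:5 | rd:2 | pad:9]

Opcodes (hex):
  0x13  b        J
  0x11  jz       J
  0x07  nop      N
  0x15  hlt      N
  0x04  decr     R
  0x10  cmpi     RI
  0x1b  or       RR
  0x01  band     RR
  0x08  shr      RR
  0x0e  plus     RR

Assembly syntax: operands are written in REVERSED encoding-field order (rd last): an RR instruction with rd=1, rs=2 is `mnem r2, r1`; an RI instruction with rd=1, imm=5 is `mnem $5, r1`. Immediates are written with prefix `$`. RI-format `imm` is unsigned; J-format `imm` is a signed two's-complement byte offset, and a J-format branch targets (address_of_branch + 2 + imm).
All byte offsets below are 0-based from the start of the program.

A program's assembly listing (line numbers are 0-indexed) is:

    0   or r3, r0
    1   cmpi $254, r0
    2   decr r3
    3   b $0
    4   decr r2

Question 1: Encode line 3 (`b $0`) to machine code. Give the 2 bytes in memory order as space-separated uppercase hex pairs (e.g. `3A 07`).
L3: b op=0x13:5|imm=0:11 ⇒ 0x9800 ⇒ big 98 00

98 00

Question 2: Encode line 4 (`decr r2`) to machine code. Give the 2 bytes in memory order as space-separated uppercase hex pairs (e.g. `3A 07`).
L4: decr op=0x4:5|rd=2:2|pad=0:9 ⇒ 0x2400 ⇒ big 24 00

24 00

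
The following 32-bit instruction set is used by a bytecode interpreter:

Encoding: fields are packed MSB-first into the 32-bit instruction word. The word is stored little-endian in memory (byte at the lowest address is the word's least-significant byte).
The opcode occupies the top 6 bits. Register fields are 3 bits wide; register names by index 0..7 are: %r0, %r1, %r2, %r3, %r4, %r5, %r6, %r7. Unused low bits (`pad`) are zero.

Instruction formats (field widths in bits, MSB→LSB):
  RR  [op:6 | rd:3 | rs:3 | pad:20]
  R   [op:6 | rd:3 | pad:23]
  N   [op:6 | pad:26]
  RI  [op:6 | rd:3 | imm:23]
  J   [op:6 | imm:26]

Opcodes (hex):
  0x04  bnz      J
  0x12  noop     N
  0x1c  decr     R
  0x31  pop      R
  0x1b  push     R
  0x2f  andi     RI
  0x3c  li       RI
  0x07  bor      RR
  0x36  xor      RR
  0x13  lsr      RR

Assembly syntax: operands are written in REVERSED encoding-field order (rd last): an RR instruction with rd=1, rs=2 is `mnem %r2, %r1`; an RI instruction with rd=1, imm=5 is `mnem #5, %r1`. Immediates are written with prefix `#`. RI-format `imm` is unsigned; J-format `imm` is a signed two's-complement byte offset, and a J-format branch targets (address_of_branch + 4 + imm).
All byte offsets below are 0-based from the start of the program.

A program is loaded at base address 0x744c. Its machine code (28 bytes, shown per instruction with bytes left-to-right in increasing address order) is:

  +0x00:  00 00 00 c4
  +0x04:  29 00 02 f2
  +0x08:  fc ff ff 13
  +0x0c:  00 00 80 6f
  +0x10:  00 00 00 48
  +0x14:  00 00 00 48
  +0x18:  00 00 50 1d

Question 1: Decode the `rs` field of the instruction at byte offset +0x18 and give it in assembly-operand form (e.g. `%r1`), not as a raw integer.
off 0x18: read 00 00 50 1d as little → 0x1d500000
  opcode bits[31:26]=0x7: bor/RR
  rd: (w>>23)&0x7=0x2 → %r2
  rs: (w>>20)&0x7=0x5 → %r5

%r5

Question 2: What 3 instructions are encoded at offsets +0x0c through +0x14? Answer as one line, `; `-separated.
push %r7; noop; noop

[0c] 00 00 80 6f → 0x6f800000
  op=0x6f800000>>26=0x1b ⇒ push (R)
  rd@[25:23]=0x7 ⇒ %r7
[10] 00 00 00 48 → 0x48000000
  op=0x48000000>>26=0x12 ⇒ noop (N)
[14] 00 00 00 48 → 0x48000000
  op=0x48000000>>26=0x12 ⇒ noop (N)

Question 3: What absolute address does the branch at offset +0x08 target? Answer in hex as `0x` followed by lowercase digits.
0x7454

[08] fc ff ff 13 → 0x13fffffc
  opcode bits[31:26]=0x4: bnz/J
  [25:0] imm=67108860 (s26→-4) = #-4
  target = base 0x744c + off 0x08 + 4 + imm -4 = 0x7454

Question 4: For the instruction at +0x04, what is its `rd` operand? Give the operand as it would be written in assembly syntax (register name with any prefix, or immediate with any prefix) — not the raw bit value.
%r4

+0x04: 29 00 02 f2 ⇒ word 0xf2020029 (little)
  opcode bits[31:26]=0x3c: li/RI
  rd: (w>>23)&0x7=0x4 → %r4
  imm: (w>>0)&0x7fffff=0x20029 → #131113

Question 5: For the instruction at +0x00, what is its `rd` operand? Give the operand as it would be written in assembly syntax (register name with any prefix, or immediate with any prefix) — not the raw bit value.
@+00  little-endian(00 00 00 c4) = 0xc4000000
  top 6b → 0x31 → pop [R]
  [25:23] rd=0 = %r0

%r0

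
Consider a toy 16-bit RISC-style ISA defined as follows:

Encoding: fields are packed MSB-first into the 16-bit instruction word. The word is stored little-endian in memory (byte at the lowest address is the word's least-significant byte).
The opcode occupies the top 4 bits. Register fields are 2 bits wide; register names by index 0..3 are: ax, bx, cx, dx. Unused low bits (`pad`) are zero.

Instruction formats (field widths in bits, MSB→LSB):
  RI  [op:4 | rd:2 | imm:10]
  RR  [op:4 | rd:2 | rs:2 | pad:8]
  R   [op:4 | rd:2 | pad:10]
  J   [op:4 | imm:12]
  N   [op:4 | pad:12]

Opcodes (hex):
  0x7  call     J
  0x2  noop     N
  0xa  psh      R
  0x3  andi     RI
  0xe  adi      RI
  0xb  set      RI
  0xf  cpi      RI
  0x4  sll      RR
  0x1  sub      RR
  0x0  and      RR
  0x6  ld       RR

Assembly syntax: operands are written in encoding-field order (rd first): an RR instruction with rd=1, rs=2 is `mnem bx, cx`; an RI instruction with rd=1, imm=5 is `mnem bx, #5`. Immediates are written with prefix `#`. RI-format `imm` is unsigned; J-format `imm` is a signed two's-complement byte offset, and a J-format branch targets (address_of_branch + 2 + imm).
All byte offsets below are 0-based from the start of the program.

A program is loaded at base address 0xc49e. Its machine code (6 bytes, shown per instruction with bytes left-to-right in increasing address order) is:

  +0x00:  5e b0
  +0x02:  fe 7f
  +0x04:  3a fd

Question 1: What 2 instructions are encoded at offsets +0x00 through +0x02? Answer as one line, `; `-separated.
[00] 5e b0 → 0xb05e
  opcode bits[15:12]=0xb: set/RI
  rd: (w>>10)&0x3=0x0 → ax
  imm: (w>>0)&0x3ff=0x5e → #94
[02] fe 7f → 0x7ffe
  opcode bits[15:12]=0x7: call/J
  imm: (w>>0)&0xfff=0xffe (s12→-2) → #-2

set ax, #94; call #-2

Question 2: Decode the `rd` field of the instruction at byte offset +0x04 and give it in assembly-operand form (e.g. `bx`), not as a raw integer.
[04] 3a fd → 0xfd3a
  opcode bits[15:12]=0xf: cpi/RI
  rd@[11:10]=0x3 ⇒ dx
  imm@[9:0]=0x13a ⇒ #314

dx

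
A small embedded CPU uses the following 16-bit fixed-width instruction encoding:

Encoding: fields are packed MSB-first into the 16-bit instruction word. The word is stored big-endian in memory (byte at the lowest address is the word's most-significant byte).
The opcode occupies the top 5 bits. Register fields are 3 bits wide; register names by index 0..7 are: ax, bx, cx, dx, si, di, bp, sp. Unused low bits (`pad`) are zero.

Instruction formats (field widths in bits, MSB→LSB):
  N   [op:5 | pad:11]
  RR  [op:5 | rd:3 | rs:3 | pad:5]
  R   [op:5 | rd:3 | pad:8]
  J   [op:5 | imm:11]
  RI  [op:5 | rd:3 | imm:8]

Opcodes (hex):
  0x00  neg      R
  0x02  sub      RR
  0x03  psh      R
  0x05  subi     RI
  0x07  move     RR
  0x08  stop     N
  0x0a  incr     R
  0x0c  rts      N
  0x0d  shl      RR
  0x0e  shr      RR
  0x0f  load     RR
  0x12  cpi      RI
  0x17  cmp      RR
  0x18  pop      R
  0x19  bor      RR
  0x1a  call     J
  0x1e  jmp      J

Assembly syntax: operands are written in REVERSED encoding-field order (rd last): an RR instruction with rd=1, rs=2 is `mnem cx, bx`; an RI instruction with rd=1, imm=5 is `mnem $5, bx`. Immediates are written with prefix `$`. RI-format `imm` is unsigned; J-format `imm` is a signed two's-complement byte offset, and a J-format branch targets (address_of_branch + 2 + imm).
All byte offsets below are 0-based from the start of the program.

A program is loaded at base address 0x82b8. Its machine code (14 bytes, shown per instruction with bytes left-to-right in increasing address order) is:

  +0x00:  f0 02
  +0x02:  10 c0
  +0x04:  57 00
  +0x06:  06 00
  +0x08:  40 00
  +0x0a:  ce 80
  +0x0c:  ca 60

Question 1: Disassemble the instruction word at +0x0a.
@+0a  big-endian(ce 80) = 0xce80
  top 5b → 0x19 → bor [RR]
  rd: (w>>8)&0x7=0x6 → bp
  rs: (w>>5)&0x7=0x4 → si

bor si, bp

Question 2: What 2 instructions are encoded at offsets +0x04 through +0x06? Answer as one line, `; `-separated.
incr sp; neg bp

+0x04: 57 00 ⇒ word 0x5700 (big)
  op=0x5700>>11=0xa ⇒ incr (R)
  [10:8] rd=7 = sp
+0x06: 06 00 ⇒ word 0x0600 (big)
  op=0x0600>>11=0x0 ⇒ neg (R)
  [10:8] rd=6 = bp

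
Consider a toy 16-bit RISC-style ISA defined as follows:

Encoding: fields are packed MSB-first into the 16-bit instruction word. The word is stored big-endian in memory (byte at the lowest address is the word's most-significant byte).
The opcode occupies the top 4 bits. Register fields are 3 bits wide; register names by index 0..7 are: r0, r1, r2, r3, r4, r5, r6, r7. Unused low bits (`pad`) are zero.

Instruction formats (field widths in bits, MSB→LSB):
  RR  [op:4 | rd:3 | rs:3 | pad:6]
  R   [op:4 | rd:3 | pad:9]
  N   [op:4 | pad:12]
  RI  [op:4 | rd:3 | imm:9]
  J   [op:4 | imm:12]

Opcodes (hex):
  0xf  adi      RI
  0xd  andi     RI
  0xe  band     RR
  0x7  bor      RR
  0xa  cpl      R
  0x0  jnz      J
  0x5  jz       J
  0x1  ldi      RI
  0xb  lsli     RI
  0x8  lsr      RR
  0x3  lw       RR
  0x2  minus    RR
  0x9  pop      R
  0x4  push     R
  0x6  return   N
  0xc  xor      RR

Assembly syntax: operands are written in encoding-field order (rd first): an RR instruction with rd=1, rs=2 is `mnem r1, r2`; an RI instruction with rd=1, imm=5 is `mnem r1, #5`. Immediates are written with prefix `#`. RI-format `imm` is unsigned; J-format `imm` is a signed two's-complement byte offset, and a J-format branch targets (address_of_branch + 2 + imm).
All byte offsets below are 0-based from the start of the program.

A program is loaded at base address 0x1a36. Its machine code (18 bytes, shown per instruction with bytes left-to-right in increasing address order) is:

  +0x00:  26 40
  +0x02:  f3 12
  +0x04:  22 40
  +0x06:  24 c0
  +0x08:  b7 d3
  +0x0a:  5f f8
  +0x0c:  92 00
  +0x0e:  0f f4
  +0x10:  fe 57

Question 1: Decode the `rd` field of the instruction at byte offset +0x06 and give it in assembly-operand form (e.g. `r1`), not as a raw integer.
r2

off 0x06: read 24 c0 as big → 0x24c0
  opcode bits[15:12]=0x2: minus/RR
  rd: (w>>9)&0x7=0x2 → r2
  rs: (w>>6)&0x7=0x3 → r3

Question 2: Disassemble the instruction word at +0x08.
[08] b7 d3 → 0xb7d3
  op=0xb7d3>>12=0xb ⇒ lsli (RI)
  rd@[11:9]=0x3 ⇒ r3
  imm@[8:0]=0x1d3 ⇒ #467

lsli r3, #467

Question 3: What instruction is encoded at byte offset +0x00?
@+00  big-endian(26 40) = 0x2640
  opcode bits[15:12]=0x2: minus/RR
  rd@[11:9]=0x3 ⇒ r3
  rs@[8:6]=0x1 ⇒ r1

minus r3, r1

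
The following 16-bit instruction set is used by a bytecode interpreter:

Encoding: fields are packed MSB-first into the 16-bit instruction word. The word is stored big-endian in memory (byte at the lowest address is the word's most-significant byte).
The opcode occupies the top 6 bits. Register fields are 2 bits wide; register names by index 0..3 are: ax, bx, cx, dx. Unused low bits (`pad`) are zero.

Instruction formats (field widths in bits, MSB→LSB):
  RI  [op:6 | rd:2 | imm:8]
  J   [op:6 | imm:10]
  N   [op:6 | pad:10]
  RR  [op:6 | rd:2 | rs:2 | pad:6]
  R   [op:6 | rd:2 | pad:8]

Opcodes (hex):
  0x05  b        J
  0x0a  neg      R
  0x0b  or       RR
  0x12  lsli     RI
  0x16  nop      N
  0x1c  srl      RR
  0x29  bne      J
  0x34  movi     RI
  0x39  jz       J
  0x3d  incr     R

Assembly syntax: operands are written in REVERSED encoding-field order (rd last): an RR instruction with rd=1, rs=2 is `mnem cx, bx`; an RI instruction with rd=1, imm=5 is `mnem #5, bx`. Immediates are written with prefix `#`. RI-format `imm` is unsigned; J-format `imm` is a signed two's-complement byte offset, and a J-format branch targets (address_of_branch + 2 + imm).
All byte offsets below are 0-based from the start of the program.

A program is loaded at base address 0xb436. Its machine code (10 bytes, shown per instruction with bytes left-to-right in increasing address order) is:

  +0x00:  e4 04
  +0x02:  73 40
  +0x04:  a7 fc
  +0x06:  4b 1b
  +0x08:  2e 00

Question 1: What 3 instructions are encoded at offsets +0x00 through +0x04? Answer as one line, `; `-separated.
@+00  big-endian(e4 04) = 0xe404
  top 6b → 0x39 → jz [J]
  [9:0] imm=4 = #4
@+02  big-endian(73 40) = 0x7340
  top 6b → 0x1c → srl [RR]
  [9:8] rd=3 = dx
  [7:6] rs=1 = bx
@+04  big-endian(a7 fc) = 0xa7fc
  top 6b → 0x29 → bne [J]
  [9:0] imm=1020 (s10→-4) = #-4

jz #4; srl bx, dx; bne #-4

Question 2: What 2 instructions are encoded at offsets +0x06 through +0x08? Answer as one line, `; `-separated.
lsli #27, dx; or ax, cx

[06] 4b 1b → 0x4b1b
  opcode bits[15:10]=0x12: lsli/RI
  rd: (w>>8)&0x3=0x3 → dx
  imm: (w>>0)&0xff=0x1b → #27
[08] 2e 00 → 0x2e00
  opcode bits[15:10]=0xb: or/RR
  rd: (w>>8)&0x3=0x2 → cx
  rs: (w>>6)&0x3=0x0 → ax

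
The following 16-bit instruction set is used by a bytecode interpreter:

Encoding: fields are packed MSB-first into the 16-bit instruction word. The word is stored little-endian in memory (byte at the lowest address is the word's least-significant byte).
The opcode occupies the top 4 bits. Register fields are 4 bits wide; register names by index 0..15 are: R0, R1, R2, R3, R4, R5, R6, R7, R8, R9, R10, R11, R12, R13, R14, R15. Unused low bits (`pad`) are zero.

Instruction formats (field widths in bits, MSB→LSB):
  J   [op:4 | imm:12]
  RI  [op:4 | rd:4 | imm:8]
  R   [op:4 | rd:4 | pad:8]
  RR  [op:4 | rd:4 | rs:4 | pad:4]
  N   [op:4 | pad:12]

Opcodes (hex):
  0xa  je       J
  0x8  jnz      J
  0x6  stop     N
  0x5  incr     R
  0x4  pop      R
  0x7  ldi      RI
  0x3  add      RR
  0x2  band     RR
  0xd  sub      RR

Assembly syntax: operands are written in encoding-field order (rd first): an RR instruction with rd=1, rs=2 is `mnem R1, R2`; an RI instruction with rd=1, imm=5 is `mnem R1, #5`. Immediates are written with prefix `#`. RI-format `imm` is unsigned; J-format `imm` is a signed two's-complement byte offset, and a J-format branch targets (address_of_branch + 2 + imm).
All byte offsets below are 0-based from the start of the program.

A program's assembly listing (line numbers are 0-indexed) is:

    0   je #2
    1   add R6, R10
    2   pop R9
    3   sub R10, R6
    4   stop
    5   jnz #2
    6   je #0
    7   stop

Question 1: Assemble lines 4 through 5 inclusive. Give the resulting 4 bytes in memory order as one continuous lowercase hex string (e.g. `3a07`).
4. stop fields op=0x6:4|pad=0:12 → word 6000h → 00 60
5. jnz fields op=0x8:4|imm=2:12 → word 8002h → 02 80

00600280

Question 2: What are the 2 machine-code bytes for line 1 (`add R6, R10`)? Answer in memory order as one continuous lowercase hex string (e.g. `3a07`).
a036

1. add fields op=0x3:4|rd=6:4|rs=10:4|pad=0:4 → word 36a0h → a0 36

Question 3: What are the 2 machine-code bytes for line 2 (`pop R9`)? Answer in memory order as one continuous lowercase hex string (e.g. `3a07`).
line 2 (pop): pack op=0x4:4|rd=9:4|pad=0:8 = 0x4900; little→ 00 49

0049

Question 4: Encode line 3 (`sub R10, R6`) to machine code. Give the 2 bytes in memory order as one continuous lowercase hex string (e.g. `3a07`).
L3: sub op=0xd:4|rd=10:4|rs=6:4|pad=0:4 ⇒ 0xda60 ⇒ little 60 da

60da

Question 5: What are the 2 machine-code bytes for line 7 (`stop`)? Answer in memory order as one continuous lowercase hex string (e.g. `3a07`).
L7: stop op=0x6:4|pad=0:12 ⇒ 0x6000 ⇒ little 00 60

0060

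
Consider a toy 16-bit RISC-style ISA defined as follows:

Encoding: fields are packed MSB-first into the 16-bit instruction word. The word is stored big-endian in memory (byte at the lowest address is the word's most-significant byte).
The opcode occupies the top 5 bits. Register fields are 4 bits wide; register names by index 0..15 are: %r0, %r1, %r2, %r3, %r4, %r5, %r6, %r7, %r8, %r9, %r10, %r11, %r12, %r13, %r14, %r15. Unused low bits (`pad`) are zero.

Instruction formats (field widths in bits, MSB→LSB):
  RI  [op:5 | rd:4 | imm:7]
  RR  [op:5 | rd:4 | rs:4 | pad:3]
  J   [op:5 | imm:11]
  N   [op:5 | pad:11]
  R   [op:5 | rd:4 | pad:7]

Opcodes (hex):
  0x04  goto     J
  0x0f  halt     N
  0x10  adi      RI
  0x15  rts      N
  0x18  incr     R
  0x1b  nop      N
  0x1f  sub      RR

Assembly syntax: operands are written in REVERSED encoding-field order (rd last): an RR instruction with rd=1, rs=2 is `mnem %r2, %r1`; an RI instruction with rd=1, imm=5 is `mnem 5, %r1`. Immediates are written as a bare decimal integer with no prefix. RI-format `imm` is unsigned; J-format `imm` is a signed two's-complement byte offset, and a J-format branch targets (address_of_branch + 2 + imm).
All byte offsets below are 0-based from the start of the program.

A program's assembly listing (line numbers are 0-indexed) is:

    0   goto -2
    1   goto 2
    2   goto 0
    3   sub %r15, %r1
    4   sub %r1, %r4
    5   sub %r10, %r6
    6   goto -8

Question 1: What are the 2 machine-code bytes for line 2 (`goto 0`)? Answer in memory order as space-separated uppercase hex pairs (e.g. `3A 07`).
L2: goto op=0x4:5|imm=0:11 ⇒ 0x2000 ⇒ big 20 00

20 00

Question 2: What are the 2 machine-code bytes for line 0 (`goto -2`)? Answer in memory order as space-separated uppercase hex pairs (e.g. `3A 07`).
27 FE

0. goto fields op=0x4:5|imm=-2:11 → word 27feh → 27 fe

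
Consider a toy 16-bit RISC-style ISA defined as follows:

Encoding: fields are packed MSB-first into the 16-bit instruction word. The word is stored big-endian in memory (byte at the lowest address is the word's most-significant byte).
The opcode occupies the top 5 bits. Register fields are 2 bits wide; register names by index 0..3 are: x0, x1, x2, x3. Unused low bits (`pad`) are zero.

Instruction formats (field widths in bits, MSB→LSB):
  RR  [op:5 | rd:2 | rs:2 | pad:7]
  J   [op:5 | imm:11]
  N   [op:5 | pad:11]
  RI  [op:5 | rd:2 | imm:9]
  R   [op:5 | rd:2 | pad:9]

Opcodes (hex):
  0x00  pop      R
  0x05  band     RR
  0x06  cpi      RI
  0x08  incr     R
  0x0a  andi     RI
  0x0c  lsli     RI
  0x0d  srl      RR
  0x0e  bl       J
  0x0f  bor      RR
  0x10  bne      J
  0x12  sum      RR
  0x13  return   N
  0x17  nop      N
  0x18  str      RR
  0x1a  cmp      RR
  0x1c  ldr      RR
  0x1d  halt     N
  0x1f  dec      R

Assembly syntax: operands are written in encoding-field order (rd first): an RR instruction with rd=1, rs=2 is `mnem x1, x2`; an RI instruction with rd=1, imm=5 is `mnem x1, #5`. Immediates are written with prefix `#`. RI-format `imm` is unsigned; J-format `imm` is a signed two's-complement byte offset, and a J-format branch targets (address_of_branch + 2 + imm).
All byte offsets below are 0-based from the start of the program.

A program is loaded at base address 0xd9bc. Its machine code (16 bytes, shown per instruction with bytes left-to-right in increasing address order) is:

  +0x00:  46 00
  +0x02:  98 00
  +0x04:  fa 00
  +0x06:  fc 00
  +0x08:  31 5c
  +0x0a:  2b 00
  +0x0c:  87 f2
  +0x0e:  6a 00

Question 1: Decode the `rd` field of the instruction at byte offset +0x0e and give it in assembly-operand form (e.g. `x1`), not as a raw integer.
x1

off 0x0e: read 6a 00 as big → 0x6a00
  opcode bits[15:11]=0xd: srl/RR
  rd: (w>>9)&0x3=0x1 → x1
  rs: (w>>7)&0x3=0x0 → x0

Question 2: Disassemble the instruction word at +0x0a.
band x1, x2

[0a] 2b 00 → 0x2b00
  top 5b → 0x5 → band [RR]
  rd: (w>>9)&0x3=0x1 → x1
  rs: (w>>7)&0x3=0x2 → x2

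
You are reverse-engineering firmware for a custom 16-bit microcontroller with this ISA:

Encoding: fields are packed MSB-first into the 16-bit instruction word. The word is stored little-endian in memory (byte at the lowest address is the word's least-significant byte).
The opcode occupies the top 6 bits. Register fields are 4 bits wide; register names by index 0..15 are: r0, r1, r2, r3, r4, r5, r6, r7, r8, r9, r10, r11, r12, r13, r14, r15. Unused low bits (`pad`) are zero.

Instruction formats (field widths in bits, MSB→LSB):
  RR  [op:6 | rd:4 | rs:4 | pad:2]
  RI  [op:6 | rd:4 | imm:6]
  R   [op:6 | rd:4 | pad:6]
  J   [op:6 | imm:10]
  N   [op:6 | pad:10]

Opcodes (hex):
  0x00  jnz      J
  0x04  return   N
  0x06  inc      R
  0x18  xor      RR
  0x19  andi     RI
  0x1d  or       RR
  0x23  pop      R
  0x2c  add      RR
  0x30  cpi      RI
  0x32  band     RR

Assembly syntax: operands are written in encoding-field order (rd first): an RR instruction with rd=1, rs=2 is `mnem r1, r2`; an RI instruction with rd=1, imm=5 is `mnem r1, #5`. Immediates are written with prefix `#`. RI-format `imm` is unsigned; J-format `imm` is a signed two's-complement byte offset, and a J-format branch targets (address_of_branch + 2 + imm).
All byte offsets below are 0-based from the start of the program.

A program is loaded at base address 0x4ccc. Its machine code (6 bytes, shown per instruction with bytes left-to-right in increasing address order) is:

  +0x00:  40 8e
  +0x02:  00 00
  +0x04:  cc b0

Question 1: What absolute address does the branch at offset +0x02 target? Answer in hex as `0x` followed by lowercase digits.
+0x02: 00 00 ⇒ word 0x0000 (little)
  top 6b → 0x0 → jnz [J]
  [9:0] imm=0 = #0
  target = base 0x4ccc + off 0x02 + 2 + imm 0 = 0x4cd0

0x4cd0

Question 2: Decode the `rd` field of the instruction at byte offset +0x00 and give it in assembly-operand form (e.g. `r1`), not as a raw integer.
+0x00: 40 8e ⇒ word 0x8e40 (little)
  opcode bits[15:10]=0x23: pop/R
  [9:6] rd=9 = r9

r9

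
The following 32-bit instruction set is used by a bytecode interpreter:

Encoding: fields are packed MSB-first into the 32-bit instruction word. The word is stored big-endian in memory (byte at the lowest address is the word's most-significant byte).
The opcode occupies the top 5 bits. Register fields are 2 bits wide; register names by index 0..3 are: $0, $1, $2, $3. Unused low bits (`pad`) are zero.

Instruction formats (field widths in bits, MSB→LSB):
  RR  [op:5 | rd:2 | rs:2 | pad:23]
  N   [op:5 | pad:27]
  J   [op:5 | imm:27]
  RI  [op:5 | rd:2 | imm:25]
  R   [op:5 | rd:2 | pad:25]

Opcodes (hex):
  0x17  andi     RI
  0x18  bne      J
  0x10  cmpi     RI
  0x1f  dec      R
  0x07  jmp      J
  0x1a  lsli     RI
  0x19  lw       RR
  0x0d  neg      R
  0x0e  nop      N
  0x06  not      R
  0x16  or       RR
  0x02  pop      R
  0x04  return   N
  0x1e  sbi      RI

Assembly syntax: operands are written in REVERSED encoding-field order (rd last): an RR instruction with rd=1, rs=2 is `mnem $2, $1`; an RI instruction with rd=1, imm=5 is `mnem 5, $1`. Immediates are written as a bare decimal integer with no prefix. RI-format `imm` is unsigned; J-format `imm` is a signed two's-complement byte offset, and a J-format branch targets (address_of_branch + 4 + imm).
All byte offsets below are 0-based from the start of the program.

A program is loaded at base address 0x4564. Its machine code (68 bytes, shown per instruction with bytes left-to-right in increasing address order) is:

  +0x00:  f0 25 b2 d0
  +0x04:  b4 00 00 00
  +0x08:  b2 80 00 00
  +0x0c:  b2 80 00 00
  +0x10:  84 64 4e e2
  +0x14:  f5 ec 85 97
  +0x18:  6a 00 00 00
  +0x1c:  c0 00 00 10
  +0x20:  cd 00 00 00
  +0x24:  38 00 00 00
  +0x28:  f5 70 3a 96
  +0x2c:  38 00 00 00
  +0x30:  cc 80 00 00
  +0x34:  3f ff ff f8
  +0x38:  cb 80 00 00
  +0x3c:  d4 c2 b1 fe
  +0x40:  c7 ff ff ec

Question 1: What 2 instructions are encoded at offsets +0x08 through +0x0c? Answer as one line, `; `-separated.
@+08  big-endian(b2 80 00 00) = 0xb2800000
  op=0xb2800000>>27=0x16 ⇒ or (RR)
  rd: (w>>25)&0x3=0x1 → $1
  rs: (w>>23)&0x3=0x1 → $1
@+0c  big-endian(b2 80 00 00) = 0xb2800000
  op=0xb2800000>>27=0x16 ⇒ or (RR)
  rd: (w>>25)&0x3=0x1 → $1
  rs: (w>>23)&0x3=0x1 → $1

or $1, $1; or $1, $1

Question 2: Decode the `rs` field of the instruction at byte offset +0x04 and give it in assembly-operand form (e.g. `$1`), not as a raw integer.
$0

off 0x04: read b4 00 00 00 as big → 0xb4000000
  opcode bits[31:27]=0x16: or/RR
  rd@[26:25]=0x2 ⇒ $2
  rs@[24:23]=0x0 ⇒ $0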